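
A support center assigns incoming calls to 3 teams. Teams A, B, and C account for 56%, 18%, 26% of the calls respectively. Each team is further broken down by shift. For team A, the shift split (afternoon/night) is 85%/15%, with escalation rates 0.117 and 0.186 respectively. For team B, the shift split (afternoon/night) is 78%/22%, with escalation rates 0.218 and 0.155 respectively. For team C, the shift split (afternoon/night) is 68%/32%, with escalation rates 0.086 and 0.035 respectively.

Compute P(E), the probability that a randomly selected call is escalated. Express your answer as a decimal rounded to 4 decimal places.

P(E|A) = 0.85·0.117 + 0.15·0.186 = 0.09945 + 0.0279 = 0.12735
P(E|B) = 0.78·0.218 + 0.22·0.155 = 0.17004 + 0.0341 = 0.20414
P(E|C) = 0.68·0.086 + 0.32·0.035 = 0.05848 + 0.0112 = 0.06968
Then overall,
P(E) = 0.56·0.12735 + 0.18·0.20414 + 0.26·0.06968
      = 0.071316 + 0.0367452 + 0.0181168 = 0.126178

P(E) ≈ 0.1262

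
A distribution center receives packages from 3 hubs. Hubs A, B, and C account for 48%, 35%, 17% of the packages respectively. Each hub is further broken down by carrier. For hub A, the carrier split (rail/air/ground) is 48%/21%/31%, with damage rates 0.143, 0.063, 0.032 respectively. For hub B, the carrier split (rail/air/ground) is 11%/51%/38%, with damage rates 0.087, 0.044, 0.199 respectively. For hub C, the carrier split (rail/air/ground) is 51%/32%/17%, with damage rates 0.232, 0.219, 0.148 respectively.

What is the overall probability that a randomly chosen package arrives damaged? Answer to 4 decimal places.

P(D) ≈ 0.1180

P(D|A) = 0.48·0.143 + 0.21·0.063 + 0.31·0.032 = 0.06864 + 0.01323 + 0.00992 = 0.09179
P(D|B) = 0.11·0.087 + 0.51·0.044 + 0.38·0.199 = 0.00957 + 0.02244 + 0.07562 = 0.10763
P(D|C) = 0.51·0.232 + 0.32·0.219 + 0.17·0.148 = 0.11832 + 0.07008 + 0.02516 = 0.21356
Then overall,
P(D) = 0.48·0.09179 + 0.35·0.10763 + 0.17·0.21356
      = 0.0440592 + 0.0376705 + 0.0363052 = 0.1180349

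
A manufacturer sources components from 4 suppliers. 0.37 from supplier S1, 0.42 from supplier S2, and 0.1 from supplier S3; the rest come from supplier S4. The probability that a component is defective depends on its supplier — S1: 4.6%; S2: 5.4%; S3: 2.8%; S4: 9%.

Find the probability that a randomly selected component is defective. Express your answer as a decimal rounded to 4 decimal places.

P(D) ≈ 0.0524

P(S4) = 1 − (0.37 + 0.42 + 0.1) = 0.11.
P(D) = P(D|S1)·P(S1) + P(D|S2)·P(S2) + P(D|S3)·P(S3) + P(D|S4)·P(S4)
      = 0.046·0.37 + 0.054·0.42 + 0.028·0.1 + 0.09·0.11
      = 0.01702 + 0.02268 + 0.0028 + 0.0099 = 0.0524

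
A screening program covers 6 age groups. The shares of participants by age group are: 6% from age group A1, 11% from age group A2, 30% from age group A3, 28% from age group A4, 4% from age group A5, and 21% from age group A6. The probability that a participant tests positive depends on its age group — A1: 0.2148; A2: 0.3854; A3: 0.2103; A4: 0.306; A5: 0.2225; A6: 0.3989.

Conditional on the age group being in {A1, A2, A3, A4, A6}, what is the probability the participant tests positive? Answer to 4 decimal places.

P(T|S) ≈ 0.2998

Let S = {A1, A2, A3, A4, A6}.
P(S) = 0.06 + 0.11 + 0.3 + 0.28 + 0.21 = 0.96.
P(T ∩ S) = 0.2148·0.06 + 0.3854·0.11 + 0.2103·0.3 + 0.306·0.28 + 0.3989·0.21 = 0.012888 + 0.042394 + 0.06309 + 0.08568 + 0.083769 = 0.287821.
P(T | S) = 0.287821 / 0.96 = 0.299814…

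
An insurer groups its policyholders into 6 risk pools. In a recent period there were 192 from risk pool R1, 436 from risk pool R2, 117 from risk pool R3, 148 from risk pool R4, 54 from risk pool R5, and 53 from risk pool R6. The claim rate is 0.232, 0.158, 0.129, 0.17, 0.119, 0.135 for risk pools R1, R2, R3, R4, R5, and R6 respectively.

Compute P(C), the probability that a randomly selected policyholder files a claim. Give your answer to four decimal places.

Total: 192 + 436 + 117 + 148 + 54 + 53 = 1000.
P(R1) = 192/1000 = 0.192. P(R2) = 436/1000 = 0.436. P(R3) = 117/1000 = 0.117. P(R4) = 148/1000 = 0.148. P(R5) = 54/1000 = 0.054. P(R6) = 53/1000 = 0.053.
Using total probability over the partition,
P(C) = P(C|R1)·P(R1) + P(C|R2)·P(R2) + P(C|R3)·P(R3) + P(C|R4)·P(R4) + P(C|R5)·P(R5) + P(C|R6)·P(R6)
      = 0.232·0.192 + 0.158·0.436 + 0.129·0.117 + 0.17·0.148 + 0.119·0.054 + 0.135·0.053
      = 0.044544 + 0.068888 + 0.015093 + 0.02516 + 0.006426 + 0.007155 = 0.167266

P(C) ≈ 0.1673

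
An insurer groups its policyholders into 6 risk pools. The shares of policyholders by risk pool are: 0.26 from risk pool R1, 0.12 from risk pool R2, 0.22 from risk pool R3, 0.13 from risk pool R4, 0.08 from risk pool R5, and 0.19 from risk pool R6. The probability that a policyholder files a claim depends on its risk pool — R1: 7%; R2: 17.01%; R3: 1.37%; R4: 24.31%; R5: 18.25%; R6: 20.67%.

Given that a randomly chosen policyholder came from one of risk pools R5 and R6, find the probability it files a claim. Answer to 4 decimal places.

Let S = {R5, R6}.
P(S) = 0.08 + 0.19 = 0.27.
P(C ∩ S) = 0.1825·0.08 + 0.2067·0.19 = 0.0146 + 0.039273 = 0.053873.
P(C | S) = 0.053873 / 0.27 = 0.199530…

P(C|S) ≈ 0.1995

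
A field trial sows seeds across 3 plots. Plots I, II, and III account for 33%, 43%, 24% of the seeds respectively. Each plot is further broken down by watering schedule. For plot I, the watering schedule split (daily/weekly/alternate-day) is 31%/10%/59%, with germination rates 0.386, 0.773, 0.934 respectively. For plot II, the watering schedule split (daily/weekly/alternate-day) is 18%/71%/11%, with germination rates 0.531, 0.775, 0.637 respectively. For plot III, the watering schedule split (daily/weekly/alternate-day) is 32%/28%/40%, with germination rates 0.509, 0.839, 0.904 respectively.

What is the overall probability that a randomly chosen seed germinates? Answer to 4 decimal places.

P(G) ≈ 0.7369

P(G|I) = 0.31·0.386 + 0.1·0.773 + 0.59·0.934 = 0.11966 + 0.0773 + 0.55106 = 0.74802
P(G|II) = 0.18·0.531 + 0.71·0.775 + 0.11·0.637 = 0.09558 + 0.55025 + 0.07007 = 0.7159
P(G|III) = 0.32·0.509 + 0.28·0.839 + 0.4·0.904 = 0.16288 + 0.23492 + 0.3616 = 0.7594
Then overall,
P(G) = 0.33·0.74802 + 0.43·0.7159 + 0.24·0.7594
      = 0.2468466 + 0.307837 + 0.182256 = 0.7369396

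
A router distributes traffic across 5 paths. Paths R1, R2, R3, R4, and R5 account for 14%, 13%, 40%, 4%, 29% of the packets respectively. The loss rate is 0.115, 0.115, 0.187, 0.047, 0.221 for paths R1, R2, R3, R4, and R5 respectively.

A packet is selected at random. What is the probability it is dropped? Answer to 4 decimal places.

Using total probability over the partition,
P(L) = P(L|R1)·P(R1) + P(L|R2)·P(R2) + P(L|R3)·P(R3) + P(L|R4)·P(R4) + P(L|R5)·P(R5)
      = 0.115·0.14 + 0.115·0.13 + 0.187·0.4 + 0.047·0.04 + 0.221·0.29
      = 0.0161 + 0.01495 + 0.0748 + 0.00188 + 0.06409 = 0.17182

P(L) ≈ 0.1718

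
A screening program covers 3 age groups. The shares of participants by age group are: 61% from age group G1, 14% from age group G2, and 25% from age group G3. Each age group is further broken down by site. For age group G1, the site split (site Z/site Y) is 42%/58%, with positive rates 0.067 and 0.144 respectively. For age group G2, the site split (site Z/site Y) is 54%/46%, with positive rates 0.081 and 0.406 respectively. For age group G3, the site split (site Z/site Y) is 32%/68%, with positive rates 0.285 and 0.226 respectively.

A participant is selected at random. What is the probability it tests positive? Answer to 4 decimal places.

P(T) ≈ 0.1616

P(T|G1) = 0.42·0.067 + 0.58·0.144 = 0.02814 + 0.08352 = 0.11166
P(T|G2) = 0.54·0.081 + 0.46·0.406 = 0.04374 + 0.18676 = 0.2305
P(T|G3) = 0.32·0.285 + 0.68·0.226 = 0.0912 + 0.15368 = 0.24488
Then overall,
P(T) = 0.61·0.11166 + 0.14·0.2305 + 0.25·0.24488
      = 0.0681126 + 0.03227 + 0.06122 = 0.1616026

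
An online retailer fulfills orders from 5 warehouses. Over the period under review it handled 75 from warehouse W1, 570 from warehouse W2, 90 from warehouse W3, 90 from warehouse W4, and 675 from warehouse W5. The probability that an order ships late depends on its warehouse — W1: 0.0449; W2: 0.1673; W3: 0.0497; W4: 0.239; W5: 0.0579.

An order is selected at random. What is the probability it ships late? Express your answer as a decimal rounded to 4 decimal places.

Total: 75 + 570 + 90 + 90 + 675 = 1500.
P(W1) = 75/1500 = 0.05. P(W2) = 570/1500 = 0.38. P(W3) = 90/1500 = 0.06. P(W4) = 90/1500 = 0.06. P(W5) = 675/1500 = 0.45.
By the law of total probability,
P(L) = P(L|W1)·P(W1) + P(L|W2)·P(W2) + P(L|W3)·P(W3) + P(L|W4)·P(W4) + P(L|W5)·P(W5)
      = 0.0449·0.05 + 0.1673·0.38 + 0.0497·0.06 + 0.239·0.06 + 0.0579·0.45
      = 0.002245 + 0.063574 + 0.002982 + 0.01434 + 0.026055 = 0.109196

0.1092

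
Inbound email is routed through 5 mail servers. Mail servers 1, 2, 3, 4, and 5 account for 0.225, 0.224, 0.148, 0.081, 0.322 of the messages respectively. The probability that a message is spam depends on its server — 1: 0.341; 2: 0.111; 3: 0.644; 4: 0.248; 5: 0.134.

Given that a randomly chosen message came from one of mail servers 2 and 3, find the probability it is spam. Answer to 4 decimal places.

Let J = {2, 3}.
P(J) = 0.224 + 0.148 = 0.372.
P(S ∩ J) = 0.111·0.224 + 0.644·0.148 = 0.024864 + 0.095312 = 0.120176.
P(S | J) = 0.120176 / 0.372 = 0.323054…

0.3231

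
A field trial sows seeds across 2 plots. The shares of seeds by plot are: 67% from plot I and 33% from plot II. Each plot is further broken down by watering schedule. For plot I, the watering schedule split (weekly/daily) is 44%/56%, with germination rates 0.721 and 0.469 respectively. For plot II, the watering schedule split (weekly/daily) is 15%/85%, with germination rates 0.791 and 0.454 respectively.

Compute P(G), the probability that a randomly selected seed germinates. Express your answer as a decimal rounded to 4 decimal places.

P(G|I) = 0.44·0.721 + 0.56·0.469 = 0.31724 + 0.26264 = 0.57988
P(G|II) = 0.15·0.791 + 0.85·0.454 = 0.11865 + 0.3859 = 0.50455
By total probability over the outer partition,
P(G) = 0.67·0.57988 + 0.33·0.50455
      = 0.3885196 + 0.1665015 = 0.5550211

P(G) ≈ 0.5550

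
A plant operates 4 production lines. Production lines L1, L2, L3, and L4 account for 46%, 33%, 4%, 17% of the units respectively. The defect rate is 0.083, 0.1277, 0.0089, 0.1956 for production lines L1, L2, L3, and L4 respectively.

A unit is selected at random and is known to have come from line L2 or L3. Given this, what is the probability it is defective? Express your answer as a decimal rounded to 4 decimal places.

0.1149

Let S = {L2, L3}.
P(S) = 0.33 + 0.04 = 0.37.
P(D ∩ S) = 0.1277·0.33 + 0.0089·0.04 = 0.042141 + 0.000356 = 0.042497.
P(D | S) = 0.042497 / 0.37 = 0.114857…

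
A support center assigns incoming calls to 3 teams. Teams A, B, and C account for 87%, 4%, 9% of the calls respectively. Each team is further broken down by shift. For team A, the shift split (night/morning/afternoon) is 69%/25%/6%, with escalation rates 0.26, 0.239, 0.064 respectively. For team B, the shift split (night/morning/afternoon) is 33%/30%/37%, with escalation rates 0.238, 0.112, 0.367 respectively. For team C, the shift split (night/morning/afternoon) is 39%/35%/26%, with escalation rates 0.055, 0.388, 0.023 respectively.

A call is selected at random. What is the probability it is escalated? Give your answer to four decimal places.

0.2360

P(E|A) = 0.69·0.26 + 0.25·0.239 + 0.06·0.064 = 0.1794 + 0.05975 + 0.00384 = 0.24299
P(E|B) = 0.33·0.238 + 0.3·0.112 + 0.37·0.367 = 0.07854 + 0.0336 + 0.13579 = 0.24793
P(E|C) = 0.39·0.055 + 0.35·0.388 + 0.26·0.023 = 0.02145 + 0.1358 + 0.00598 = 0.16323
Then overall,
P(E) = 0.87·0.24299 + 0.04·0.24793 + 0.09·0.16323
      = 0.2114013 + 0.0099172 + 0.0146907 = 0.2360092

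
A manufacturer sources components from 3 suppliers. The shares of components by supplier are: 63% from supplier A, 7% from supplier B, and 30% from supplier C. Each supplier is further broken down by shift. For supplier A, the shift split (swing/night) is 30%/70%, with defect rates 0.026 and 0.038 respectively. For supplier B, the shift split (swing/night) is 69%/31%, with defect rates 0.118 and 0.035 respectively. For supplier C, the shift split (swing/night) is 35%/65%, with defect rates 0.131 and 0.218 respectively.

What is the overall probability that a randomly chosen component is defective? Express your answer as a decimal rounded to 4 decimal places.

P(D|A) = 0.3·0.026 + 0.7·0.038 = 0.0078 + 0.0266 = 0.0344
P(D|B) = 0.69·0.118 + 0.31·0.035 = 0.08142 + 0.01085 = 0.09227
P(D|C) = 0.35·0.131 + 0.65·0.218 = 0.04585 + 0.1417 = 0.18755
By total probability over the outer partition,
P(D) = 0.63·0.0344 + 0.07·0.09227 + 0.3·0.18755
      = 0.021672 + 0.0064589 + 0.056265 = 0.0843959

0.0844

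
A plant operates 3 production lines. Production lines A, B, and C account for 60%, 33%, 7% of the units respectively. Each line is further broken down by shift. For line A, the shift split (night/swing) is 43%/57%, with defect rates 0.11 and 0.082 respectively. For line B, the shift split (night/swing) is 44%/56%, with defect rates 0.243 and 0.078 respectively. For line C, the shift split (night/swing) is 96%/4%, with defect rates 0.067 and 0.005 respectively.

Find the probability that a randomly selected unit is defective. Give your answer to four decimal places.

P(D|A) = 0.43·0.11 + 0.57·0.082 = 0.0473 + 0.04674 = 0.09404
P(D|B) = 0.44·0.243 + 0.56·0.078 = 0.10692 + 0.04368 = 0.1506
P(D|C) = 0.96·0.067 + 0.04·0.005 = 0.06432 + 0.0002 = 0.06452
By total probability over the outer partition,
P(D) = 0.6·0.09404 + 0.33·0.1506 + 0.07·0.06452
      = 0.056424 + 0.049698 + 0.0045164 = 0.1106384

0.1106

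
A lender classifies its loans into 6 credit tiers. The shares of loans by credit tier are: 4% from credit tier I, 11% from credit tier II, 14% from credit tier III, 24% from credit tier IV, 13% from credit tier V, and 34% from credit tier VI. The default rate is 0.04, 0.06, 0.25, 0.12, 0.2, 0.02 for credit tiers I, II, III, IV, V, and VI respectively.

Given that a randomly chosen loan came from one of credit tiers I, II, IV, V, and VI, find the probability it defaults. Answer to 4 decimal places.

Let S = {I, II, IV, V, VI}.
P(S) = 0.04 + 0.11 + 0.24 + 0.13 + 0.34 = 0.86.
P(D ∩ S) = 0.04·0.04 + 0.06·0.11 + 0.12·0.24 + 0.2·0.13 + 0.02·0.34 = 0.0016 + 0.0066 + 0.0288 + 0.026 + 0.0068 = 0.0698.
P(D | S) = 0.0698 / 0.86 = 0.081163…

0.0812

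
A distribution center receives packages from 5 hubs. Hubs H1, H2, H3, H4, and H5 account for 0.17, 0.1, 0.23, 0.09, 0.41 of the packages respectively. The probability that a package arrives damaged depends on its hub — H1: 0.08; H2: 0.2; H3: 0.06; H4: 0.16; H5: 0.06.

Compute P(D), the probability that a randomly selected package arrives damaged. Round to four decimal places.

By the law of total probability,
P(D) = P(D|H1)·P(H1) + P(D|H2)·P(H2) + P(D|H3)·P(H3) + P(D|H4)·P(H4) + P(D|H5)·P(H5)
      = 0.08·0.17 + 0.2·0.1 + 0.06·0.23 + 0.16·0.09 + 0.06·0.41
      = 0.0136 + 0.02 + 0.0138 + 0.0144 + 0.0246 = 0.0864

0.0864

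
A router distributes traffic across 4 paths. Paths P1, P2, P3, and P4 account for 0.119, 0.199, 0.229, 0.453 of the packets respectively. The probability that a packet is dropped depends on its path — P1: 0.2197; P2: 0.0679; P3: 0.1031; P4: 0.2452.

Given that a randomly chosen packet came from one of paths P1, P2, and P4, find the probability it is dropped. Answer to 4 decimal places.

0.1955

Let S = {P1, P2, P4}.
P(S) = 0.119 + 0.199 + 0.453 = 0.771.
P(L ∩ S) = 0.2197·0.119 + 0.0679·0.199 + 0.2452·0.453 = 0.0261443 + 0.0135121 + 0.1110756 = 0.150732.
P(L | S) = 0.150732 / 0.771 = 0.195502…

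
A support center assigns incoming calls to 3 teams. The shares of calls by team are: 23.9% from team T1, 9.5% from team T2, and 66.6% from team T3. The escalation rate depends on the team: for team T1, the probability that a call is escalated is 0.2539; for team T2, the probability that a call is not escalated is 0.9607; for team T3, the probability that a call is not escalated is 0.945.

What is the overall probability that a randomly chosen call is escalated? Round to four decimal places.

P(E) ≈ 0.1010

P(E|T2) = 1 − 0.9607 = 0.0393.
P(E|T3) = 1 − 0.945 = 0.055.
P(E) = P(E|T1)·P(T1) + P(E|T2)·P(T2) + P(E|T3)·P(T3)
      = 0.2539·0.239 + 0.0393·0.095 + 0.055·0.666
      = 0.0606821 + 0.0037335 + 0.03663 = 0.1010456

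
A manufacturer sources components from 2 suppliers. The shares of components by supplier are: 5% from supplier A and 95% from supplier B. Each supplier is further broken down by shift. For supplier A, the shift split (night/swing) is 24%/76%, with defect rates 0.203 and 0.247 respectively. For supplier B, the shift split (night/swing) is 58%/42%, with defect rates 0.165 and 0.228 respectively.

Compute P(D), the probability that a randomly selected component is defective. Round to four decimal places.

P(D) ≈ 0.1937

P(D|A) = 0.24·0.203 + 0.76·0.247 = 0.04872 + 0.18772 = 0.23644
P(D|B) = 0.58·0.165 + 0.42·0.228 = 0.0957 + 0.09576 = 0.19146
By total probability over the outer partition,
P(D) = 0.05·0.23644 + 0.95·0.19146
      = 0.011822 + 0.181887 = 0.193709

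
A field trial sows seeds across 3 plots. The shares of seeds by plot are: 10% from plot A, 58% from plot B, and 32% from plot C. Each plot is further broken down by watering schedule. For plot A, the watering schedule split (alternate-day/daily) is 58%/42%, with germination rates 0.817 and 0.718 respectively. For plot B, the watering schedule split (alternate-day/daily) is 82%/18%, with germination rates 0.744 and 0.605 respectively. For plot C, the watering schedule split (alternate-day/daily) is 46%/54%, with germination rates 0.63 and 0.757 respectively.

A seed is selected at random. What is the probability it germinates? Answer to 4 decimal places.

P(G) ≈ 0.7181

P(G|A) = 0.58·0.817 + 0.42·0.718 = 0.47386 + 0.30156 = 0.77542
P(G|B) = 0.82·0.744 + 0.18·0.605 = 0.61008 + 0.1089 = 0.71898
P(G|C) = 0.46·0.63 + 0.54·0.757 = 0.2898 + 0.40878 = 0.69858
By total probability over the outer partition,
P(G) = 0.1·0.77542 + 0.58·0.71898 + 0.32·0.69858
      = 0.077542 + 0.4170084 + 0.2235456 = 0.718096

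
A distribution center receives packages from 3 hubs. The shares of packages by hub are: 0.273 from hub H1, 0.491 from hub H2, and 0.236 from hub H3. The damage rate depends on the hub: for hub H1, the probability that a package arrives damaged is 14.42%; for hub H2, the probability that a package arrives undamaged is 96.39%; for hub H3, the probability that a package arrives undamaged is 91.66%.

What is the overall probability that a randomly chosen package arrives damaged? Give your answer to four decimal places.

P(D) ≈ 0.0768

P(D|H2) = 1 − 0.9639 = 0.0361.
P(D|H3) = 1 − 0.9166 = 0.0834.
Using total probability over the partition,
P(D) = P(D|H1)·P(H1) + P(D|H2)·P(H2) + P(D|H3)·P(H3)
      = 0.1442·0.273 + 0.0361·0.491 + 0.0834·0.236
      = 0.0393666 + 0.0177251 + 0.0196824 = 0.0767741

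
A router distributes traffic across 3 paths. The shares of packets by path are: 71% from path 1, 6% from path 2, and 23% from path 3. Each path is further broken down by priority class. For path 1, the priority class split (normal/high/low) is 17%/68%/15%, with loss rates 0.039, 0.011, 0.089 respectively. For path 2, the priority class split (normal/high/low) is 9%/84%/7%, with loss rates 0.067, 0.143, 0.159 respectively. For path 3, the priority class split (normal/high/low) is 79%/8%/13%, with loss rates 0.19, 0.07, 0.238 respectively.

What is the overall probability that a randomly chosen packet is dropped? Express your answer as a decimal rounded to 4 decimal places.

P(L|1) = 0.17·0.039 + 0.68·0.011 + 0.15·0.089 = 0.00663 + 0.00748 + 0.01335 = 0.02746
P(L|2) = 0.09·0.067 + 0.84·0.143 + 0.07·0.159 = 0.00603 + 0.12012 + 0.01113 = 0.13728
P(L|3) = 0.79·0.19 + 0.08·0.07 + 0.13·0.238 = 0.1501 + 0.0056 + 0.03094 = 0.18664
Then overall,
P(L) = 0.71·0.02746 + 0.06·0.13728 + 0.23·0.18664
      = 0.0194966 + 0.0082368 + 0.0429272 = 0.0706606

P(L) ≈ 0.0707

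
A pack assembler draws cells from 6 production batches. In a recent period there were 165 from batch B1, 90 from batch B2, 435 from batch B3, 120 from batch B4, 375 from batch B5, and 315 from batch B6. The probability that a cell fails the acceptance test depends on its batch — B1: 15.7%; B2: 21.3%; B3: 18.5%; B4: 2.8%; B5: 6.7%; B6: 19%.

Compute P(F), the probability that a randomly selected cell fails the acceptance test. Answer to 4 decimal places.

P(F) ≈ 0.1426

Total: 165 + 90 + 435 + 120 + 375 + 315 = 1500.
P(B1) = 165/1500 = 0.11. P(B2) = 90/1500 = 0.06. P(B3) = 435/1500 = 0.29. P(B4) = 120/1500 = 0.08. P(B5) = 375/1500 = 0.25. P(B6) = 315/1500 = 0.21.
P(F) = P(F|B1)·P(B1) + P(F|B2)·P(B2) + P(F|B3)·P(B3) + P(F|B4)·P(B4) + P(F|B5)·P(B5) + P(F|B6)·P(B6)
      = 0.157·0.11 + 0.213·0.06 + 0.185·0.29 + 0.028·0.08 + 0.067·0.25 + 0.19·0.21
      = 0.01727 + 0.01278 + 0.05365 + 0.00224 + 0.01675 + 0.0399 = 0.14259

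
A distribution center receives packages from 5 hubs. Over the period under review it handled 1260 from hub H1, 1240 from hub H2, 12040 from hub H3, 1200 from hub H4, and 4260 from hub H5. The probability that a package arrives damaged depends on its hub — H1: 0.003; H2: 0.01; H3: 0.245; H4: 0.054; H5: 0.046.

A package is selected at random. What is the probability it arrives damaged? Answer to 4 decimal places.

Total: 1260 + 1240 + 12040 + 1200 + 4260 = 20000.
P(H1) = 1260/20000 = 0.063. P(H2) = 1240/20000 = 0.062. P(H3) = 12040/20000 = 0.602. P(H4) = 1200/20000 = 0.06. P(H5) = 4260/20000 = 0.213.
P(D) = P(D|H1)·P(H1) + P(D|H2)·P(H2) + P(D|H3)·P(H3) + P(D|H4)·P(H4) + P(D|H5)·P(H5)
      = 0.003·0.063 + 0.01·0.062 + 0.245·0.602 + 0.054·0.06 + 0.046·0.213
      = 0.000189 + 0.00062 + 0.14749 + 0.00324 + 0.009798 = 0.161337

P(D) ≈ 0.1613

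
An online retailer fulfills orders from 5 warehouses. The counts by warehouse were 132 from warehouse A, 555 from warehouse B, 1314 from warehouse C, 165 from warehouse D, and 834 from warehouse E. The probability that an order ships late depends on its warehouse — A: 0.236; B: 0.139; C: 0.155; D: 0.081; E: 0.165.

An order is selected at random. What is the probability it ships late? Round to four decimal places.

Total: 132 + 555 + 1314 + 165 + 834 = 3000.
P(A) = 132/3000 = 0.044. P(B) = 555/3000 = 0.185. P(C) = 1314/3000 = 0.438. P(D) = 165/3000 = 0.055. P(E) = 834/3000 = 0.278.
Summing over the partition,
P(L) = P(L|A)·P(A) + P(L|B)·P(B) + P(L|C)·P(C) + P(L|D)·P(D) + P(L|E)·P(E)
      = 0.236·0.044 + 0.139·0.185 + 0.155·0.438 + 0.081·0.055 + 0.165·0.278
      = 0.010384 + 0.025715 + 0.06789 + 0.004455 + 0.04587 = 0.154314

0.1543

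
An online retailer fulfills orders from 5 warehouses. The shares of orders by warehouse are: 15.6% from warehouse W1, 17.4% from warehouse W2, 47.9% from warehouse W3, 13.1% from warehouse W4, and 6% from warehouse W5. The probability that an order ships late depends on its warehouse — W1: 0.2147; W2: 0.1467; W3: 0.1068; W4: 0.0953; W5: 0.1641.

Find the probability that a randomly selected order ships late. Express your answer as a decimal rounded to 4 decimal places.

By the law of total probability,
P(L) = P(L|W1)·P(W1) + P(L|W2)·P(W2) + P(L|W3)·P(W3) + P(L|W4)·P(W4) + P(L|W5)·P(W5)
      = 0.2147·0.156 + 0.1467·0.174 + 0.1068·0.479 + 0.0953·0.131 + 0.1641·0.06
      = 0.0334932 + 0.0255258 + 0.0511572 + 0.0124843 + 0.009846 = 0.1325065

P(L) ≈ 0.1325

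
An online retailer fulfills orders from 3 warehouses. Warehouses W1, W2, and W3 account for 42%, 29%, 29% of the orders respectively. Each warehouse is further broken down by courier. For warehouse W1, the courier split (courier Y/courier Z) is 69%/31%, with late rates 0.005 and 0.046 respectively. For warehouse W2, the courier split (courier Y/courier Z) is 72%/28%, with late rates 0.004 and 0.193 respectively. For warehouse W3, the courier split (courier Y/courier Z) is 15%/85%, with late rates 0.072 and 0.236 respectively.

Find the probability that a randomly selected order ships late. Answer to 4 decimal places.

P(L) ≈ 0.0853

P(L|W1) = 0.69·0.005 + 0.31·0.046 = 0.00345 + 0.01426 = 0.01771
P(L|W2) = 0.72·0.004 + 0.28·0.193 = 0.00288 + 0.05404 = 0.05692
P(L|W3) = 0.15·0.072 + 0.85·0.236 = 0.0108 + 0.2006 = 0.2114
By total probability over the outer partition,
P(L) = 0.42·0.01771 + 0.29·0.05692 + 0.29·0.2114
      = 0.0074382 + 0.0165068 + 0.061306 = 0.085251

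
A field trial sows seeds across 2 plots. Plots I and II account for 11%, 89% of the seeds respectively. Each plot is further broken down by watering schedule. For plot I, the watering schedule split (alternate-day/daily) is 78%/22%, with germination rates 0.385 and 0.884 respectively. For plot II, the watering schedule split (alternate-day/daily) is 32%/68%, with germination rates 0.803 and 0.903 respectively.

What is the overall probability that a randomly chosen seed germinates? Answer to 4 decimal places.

P(G) ≈ 0.8296

P(G|I) = 0.78·0.385 + 0.22·0.884 = 0.3003 + 0.19448 = 0.49478
P(G|II) = 0.32·0.803 + 0.68·0.903 = 0.25696 + 0.61404 = 0.871
Then overall,
P(G) = 0.11·0.49478 + 0.89·0.871
      = 0.0544258 + 0.77519 = 0.8296158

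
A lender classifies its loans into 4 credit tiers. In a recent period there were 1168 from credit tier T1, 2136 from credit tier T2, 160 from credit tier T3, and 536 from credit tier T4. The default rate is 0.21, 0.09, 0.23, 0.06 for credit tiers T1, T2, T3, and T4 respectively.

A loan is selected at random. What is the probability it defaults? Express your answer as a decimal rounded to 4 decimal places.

Total: 1168 + 2136 + 160 + 536 = 4000.
P(T1) = 1168/4000 = 0.292. P(T2) = 2136/4000 = 0.534. P(T3) = 160/4000 = 0.04. P(T4) = 536/4000 = 0.134.
P(D) = P(D|T1)·P(T1) + P(D|T2)·P(T2) + P(D|T3)·P(T3) + P(D|T4)·P(T4)
      = 0.21·0.292 + 0.09·0.534 + 0.23·0.04 + 0.06·0.134
      = 0.06132 + 0.04806 + 0.0092 + 0.00804 = 0.12662

P(D) ≈ 0.1266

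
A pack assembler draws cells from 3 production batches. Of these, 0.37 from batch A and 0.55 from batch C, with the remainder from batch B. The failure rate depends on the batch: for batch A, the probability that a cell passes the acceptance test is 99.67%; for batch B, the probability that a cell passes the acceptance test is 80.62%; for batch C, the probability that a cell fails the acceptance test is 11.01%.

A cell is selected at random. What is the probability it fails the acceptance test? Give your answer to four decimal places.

0.0773

P(B) = 1 − (0.37 + 0.55) = 0.08.
P(F|A) = 1 − 0.9967 = 0.0033.
P(F|B) = 1 − 0.8062 = 0.1938.
Using total probability over the partition,
P(F) = P(F|A)·P(A) + P(F|B)·P(B) + P(F|C)·P(C)
      = 0.0033·0.37 + 0.1938·0.08 + 0.1101·0.55
      = 0.001221 + 0.015504 + 0.060555 = 0.07728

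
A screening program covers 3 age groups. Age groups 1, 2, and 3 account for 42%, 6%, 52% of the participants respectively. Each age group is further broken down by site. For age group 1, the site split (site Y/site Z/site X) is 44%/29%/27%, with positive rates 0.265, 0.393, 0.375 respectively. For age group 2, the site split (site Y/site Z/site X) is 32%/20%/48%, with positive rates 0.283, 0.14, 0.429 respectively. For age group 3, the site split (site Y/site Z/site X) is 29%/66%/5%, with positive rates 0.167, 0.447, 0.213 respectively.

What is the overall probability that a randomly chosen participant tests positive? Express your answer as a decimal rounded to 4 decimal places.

0.3430

P(T|1) = 0.44·0.265 + 0.29·0.393 + 0.27·0.375 = 0.1166 + 0.11397 + 0.10125 = 0.33182
P(T|2) = 0.32·0.283 + 0.2·0.14 + 0.48·0.429 = 0.09056 + 0.028 + 0.20592 = 0.32448
P(T|3) = 0.29·0.167 + 0.66·0.447 + 0.05·0.213 = 0.04843 + 0.29502 + 0.01065 = 0.3541
Then overall,
P(T) = 0.42·0.33182 + 0.06·0.32448 + 0.52·0.3541
      = 0.1393644 + 0.0194688 + 0.184132 = 0.3429652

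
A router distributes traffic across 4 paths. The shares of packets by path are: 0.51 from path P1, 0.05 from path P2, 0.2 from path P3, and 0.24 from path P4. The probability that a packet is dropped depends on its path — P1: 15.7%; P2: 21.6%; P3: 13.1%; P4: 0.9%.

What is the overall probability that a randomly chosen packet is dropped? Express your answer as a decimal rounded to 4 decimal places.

P(L) ≈ 0.1192

P(L) = P(L|P1)·P(P1) + P(L|P2)·P(P2) + P(L|P3)·P(P3) + P(L|P4)·P(P4)
      = 0.157·0.51 + 0.216·0.05 + 0.131·0.2 + 0.009·0.24
      = 0.08007 + 0.0108 + 0.0262 + 0.00216 = 0.11923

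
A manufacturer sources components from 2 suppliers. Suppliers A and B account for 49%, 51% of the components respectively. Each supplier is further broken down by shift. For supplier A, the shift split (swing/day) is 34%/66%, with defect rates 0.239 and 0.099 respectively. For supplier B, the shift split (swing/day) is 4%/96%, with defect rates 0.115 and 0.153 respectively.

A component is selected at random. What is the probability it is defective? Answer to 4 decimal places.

P(D) ≈ 0.1491

P(D|A) = 0.34·0.239 + 0.66·0.099 = 0.08126 + 0.06534 = 0.1466
P(D|B) = 0.04·0.115 + 0.96·0.153 = 0.0046 + 0.14688 = 0.15148
Then overall,
P(D) = 0.49·0.1466 + 0.51·0.15148
      = 0.071834 + 0.0772548 = 0.1490888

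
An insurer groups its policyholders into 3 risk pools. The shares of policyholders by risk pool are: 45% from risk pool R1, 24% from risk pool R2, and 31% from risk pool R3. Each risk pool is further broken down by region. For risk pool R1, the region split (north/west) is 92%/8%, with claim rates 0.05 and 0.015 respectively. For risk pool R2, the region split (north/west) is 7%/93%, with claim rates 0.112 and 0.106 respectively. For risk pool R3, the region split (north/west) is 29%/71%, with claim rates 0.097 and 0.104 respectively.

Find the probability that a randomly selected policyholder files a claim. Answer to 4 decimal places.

P(C|R1) = 0.92·0.05 + 0.08·0.015 = 0.046 + 0.0012 = 0.0472
P(C|R2) = 0.07·0.112 + 0.93·0.106 = 0.00784 + 0.09858 = 0.10642
P(C|R3) = 0.29·0.097 + 0.71·0.104 = 0.02813 + 0.07384 = 0.10197
Then overall,
P(C) = 0.45·0.0472 + 0.24·0.10642 + 0.31·0.10197
      = 0.02124 + 0.0255408 + 0.0316107 = 0.0783915

P(C) ≈ 0.0784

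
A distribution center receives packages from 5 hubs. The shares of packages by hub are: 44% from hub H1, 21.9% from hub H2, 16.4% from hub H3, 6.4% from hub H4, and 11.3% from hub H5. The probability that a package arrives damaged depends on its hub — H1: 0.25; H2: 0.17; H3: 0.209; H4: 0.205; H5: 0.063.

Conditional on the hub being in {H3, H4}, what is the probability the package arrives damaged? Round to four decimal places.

Let S = {H3, H4}.
P(S) = 0.164 + 0.064 = 0.228.
P(D ∩ S) = 0.209·0.164 + 0.205·0.064 = 0.034276 + 0.01312 = 0.047396.
P(D | S) = 0.047396 / 0.228 = 0.207877…

0.2079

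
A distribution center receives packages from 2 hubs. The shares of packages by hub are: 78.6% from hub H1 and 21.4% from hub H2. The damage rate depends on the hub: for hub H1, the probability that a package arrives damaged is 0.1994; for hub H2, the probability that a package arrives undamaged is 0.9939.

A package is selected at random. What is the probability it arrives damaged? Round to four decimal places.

P(D) ≈ 0.1580

P(D|H2) = 1 − 0.9939 = 0.0061.
P(D) = P(D|H1)·P(H1) + P(D|H2)·P(H2)
      = 0.1994·0.786 + 0.0061·0.214
      = 0.1567284 + 0.0013054 = 0.1580338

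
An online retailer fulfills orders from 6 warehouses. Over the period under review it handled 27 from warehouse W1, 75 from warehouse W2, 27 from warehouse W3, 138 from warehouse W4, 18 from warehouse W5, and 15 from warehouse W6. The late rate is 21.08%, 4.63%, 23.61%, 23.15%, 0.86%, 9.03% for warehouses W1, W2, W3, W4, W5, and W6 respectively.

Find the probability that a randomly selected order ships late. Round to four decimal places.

Total: 27 + 75 + 27 + 138 + 18 + 15 = 300.
P(W1) = 27/300 = 0.09. P(W2) = 75/300 = 0.25. P(W3) = 27/300 = 0.09. P(W4) = 138/300 = 0.46. P(W5) = 18/300 = 0.06. P(W6) = 15/300 = 0.05.
P(L) = P(L|W1)·P(W1) + P(L|W2)·P(W2) + P(L|W3)·P(W3) + P(L|W4)·P(W4) + P(L|W5)·P(W5) + P(L|W6)·P(W6)
      = 0.2108·0.09 + 0.0463·0.25 + 0.2361·0.09 + 0.2315·0.46 + 0.0086·0.06 + 0.0903·0.05
      = 0.018972 + 0.011575 + 0.021249 + 0.10649 + 0.000516 + 0.004515 = 0.163317

P(L) ≈ 0.1633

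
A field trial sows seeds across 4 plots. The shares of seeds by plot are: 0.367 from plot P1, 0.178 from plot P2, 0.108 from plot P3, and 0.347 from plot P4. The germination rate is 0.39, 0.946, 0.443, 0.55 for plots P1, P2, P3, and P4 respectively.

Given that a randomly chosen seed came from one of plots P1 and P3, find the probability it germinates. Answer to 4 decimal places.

0.4021

Let S = {P1, P3}.
P(S) = 0.367 + 0.108 = 0.475.
P(G ∩ S) = 0.39·0.367 + 0.443·0.108 = 0.14313 + 0.047844 = 0.190974.
P(G | S) = 0.190974 / 0.475 = 0.402051…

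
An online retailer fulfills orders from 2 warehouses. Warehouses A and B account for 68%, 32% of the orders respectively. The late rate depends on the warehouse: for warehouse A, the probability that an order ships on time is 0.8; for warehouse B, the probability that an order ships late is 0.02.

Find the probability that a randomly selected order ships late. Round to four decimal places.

P(L) ≈ 0.1424

P(L|A) = 1 − 0.8 = 0.2.
P(L) = P(L|A)·P(A) + P(L|B)·P(B)
      = 0.2·0.68 + 0.02·0.32
      = 0.136 + 0.0064 = 0.1424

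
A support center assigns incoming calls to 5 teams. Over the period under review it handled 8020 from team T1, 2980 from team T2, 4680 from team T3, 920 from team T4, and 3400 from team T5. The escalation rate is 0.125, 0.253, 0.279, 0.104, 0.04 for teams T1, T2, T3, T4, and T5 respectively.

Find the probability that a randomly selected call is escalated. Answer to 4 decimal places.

0.1647

Total: 8020 + 2980 + 4680 + 920 + 3400 = 20000.
P(T1) = 8020/20000 = 0.401. P(T2) = 2980/20000 = 0.149. P(T3) = 4680/20000 = 0.234. P(T4) = 920/20000 = 0.046. P(T5) = 3400/20000 = 0.17.
P(E) = P(E|T1)·P(T1) + P(E|T2)·P(T2) + P(E|T3)·P(T3) + P(E|T4)·P(T4) + P(E|T5)·P(T5)
      = 0.125·0.401 + 0.253·0.149 + 0.279·0.234 + 0.104·0.046 + 0.04·0.17
      = 0.050125 + 0.037697 + 0.065286 + 0.004784 + 0.0068 = 0.164692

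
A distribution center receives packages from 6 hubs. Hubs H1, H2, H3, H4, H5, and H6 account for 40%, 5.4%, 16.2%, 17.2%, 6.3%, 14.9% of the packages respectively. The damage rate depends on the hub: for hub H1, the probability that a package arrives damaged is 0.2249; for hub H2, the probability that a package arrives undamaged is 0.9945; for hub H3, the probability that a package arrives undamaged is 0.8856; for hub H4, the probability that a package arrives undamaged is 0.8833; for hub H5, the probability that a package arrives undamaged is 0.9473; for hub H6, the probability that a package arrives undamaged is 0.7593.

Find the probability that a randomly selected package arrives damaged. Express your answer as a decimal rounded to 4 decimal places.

0.1680

P(D|H2) = 1 − 0.9945 = 0.0055.
P(D|H3) = 1 − 0.8856 = 0.1144.
P(D|H4) = 1 − 0.8833 = 0.1167.
P(D|H5) = 1 − 0.9473 = 0.0527.
P(D|H6) = 1 − 0.7593 = 0.2407.
P(D) = P(D|H1)·P(H1) + P(D|H2)·P(H2) + P(D|H3)·P(H3) + P(D|H4)·P(H4) + P(D|H5)·P(H5) + P(D|H6)·P(H6)
      = 0.2249·0.4 + 0.0055·0.054 + 0.1144·0.162 + 0.1167·0.172 + 0.0527·0.063 + 0.2407·0.149
      = 0.08996 + 0.000297 + 0.0185328 + 0.0200724 + 0.0033201 + 0.0358643 = 0.1680466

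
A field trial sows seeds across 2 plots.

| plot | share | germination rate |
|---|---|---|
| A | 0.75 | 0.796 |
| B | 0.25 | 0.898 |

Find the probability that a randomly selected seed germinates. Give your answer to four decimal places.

P(G) ≈ 0.8215

P(G) = P(G|A)·P(A) + P(G|B)·P(B)
      = 0.796·0.75 + 0.898·0.25
      = 0.597 + 0.2245 = 0.8215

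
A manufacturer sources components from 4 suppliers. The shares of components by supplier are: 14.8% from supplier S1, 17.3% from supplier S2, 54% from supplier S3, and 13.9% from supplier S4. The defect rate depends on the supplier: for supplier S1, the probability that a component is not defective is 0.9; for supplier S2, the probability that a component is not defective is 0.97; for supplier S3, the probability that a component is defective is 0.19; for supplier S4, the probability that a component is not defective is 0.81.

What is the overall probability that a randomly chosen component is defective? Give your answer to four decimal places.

P(D|S1) = 1 − 0.9 = 0.1.
P(D|S2) = 1 − 0.97 = 0.03.
P(D|S4) = 1 − 0.81 = 0.19.
P(D) = P(D|S1)·P(S1) + P(D|S2)·P(S2) + P(D|S3)·P(S3) + P(D|S4)·P(S4)
      = 0.1·0.148 + 0.03·0.173 + 0.19·0.54 + 0.19·0.139
      = 0.0148 + 0.00519 + 0.1026 + 0.02641 = 0.149

0.1490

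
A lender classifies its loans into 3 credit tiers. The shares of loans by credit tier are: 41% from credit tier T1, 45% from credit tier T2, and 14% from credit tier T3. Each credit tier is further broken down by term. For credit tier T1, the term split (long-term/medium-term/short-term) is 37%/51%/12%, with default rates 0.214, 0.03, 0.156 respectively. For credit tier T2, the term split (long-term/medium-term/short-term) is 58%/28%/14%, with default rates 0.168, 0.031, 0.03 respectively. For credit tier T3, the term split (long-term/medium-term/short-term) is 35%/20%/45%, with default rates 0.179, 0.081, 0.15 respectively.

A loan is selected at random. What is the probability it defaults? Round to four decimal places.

P(D|T1) = 0.37·0.214 + 0.51·0.03 + 0.12·0.156 = 0.07918 + 0.0153 + 0.01872 = 0.1132
P(D|T2) = 0.58·0.168 + 0.28·0.031 + 0.14·0.03 = 0.09744 + 0.00868 + 0.0042 = 0.11032
P(D|T3) = 0.35·0.179 + 0.2·0.081 + 0.45·0.15 = 0.06265 + 0.0162 + 0.0675 = 0.14635
Then overall,
P(D) = 0.41·0.1132 + 0.45·0.11032 + 0.14·0.14635
      = 0.046412 + 0.049644 + 0.020489 = 0.116545

P(D) ≈ 0.1165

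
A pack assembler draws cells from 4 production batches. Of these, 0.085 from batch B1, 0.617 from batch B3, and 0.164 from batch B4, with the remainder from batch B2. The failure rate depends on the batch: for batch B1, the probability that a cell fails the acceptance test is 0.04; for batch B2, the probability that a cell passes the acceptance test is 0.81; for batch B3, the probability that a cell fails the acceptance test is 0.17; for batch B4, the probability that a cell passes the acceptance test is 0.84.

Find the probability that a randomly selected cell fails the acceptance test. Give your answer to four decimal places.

P(B2) = 1 − (0.085 + 0.617 + 0.164) = 0.134.
P(F|B2) = 1 − 0.81 = 0.19.
P(F|B4) = 1 − 0.84 = 0.16.
P(F) = P(F|B1)·P(B1) + P(F|B2)·P(B2) + P(F|B3)·P(B3) + P(F|B4)·P(B4)
      = 0.04·0.085 + 0.19·0.134 + 0.17·0.617 + 0.16·0.164
      = 0.0034 + 0.02546 + 0.10489 + 0.02624 = 0.15999

P(F) ≈ 0.1600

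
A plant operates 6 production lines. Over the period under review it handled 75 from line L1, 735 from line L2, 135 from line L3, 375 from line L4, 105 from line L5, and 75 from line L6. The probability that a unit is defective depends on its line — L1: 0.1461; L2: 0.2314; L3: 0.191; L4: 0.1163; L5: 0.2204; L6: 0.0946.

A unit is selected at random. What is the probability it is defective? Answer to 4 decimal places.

Total: 75 + 735 + 135 + 375 + 105 + 75 = 1500.
P(L1) = 75/1500 = 0.05. P(L2) = 735/1500 = 0.49. P(L3) = 135/1500 = 0.09. P(L4) = 375/1500 = 0.25. P(L5) = 105/1500 = 0.07. P(L6) = 75/1500 = 0.05.
P(D) = P(D|L1)·P(L1) + P(D|L2)·P(L2) + P(D|L3)·P(L3) + P(D|L4)·P(L4) + P(D|L5)·P(L5) + P(D|L6)·P(L6)
      = 0.1461·0.05 + 0.2314·0.49 + 0.191·0.09 + 0.1163·0.25 + 0.2204·0.07 + 0.0946·0.05
      = 0.007305 + 0.113386 + 0.01719 + 0.029075 + 0.015428 + 0.00473 = 0.187114

P(D) ≈ 0.1871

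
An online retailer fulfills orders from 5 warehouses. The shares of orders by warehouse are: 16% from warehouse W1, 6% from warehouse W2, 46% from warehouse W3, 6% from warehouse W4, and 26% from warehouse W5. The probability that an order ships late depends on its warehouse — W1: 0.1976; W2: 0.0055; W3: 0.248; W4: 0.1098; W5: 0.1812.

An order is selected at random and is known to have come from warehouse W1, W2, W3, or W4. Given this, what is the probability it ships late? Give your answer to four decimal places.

Let S = {W1, W2, W3, W4}.
P(S) = 0.16 + 0.06 + 0.46 + 0.06 = 0.74.
P(L ∩ S) = 0.1976·0.16 + 0.0055·0.06 + 0.248·0.46 + 0.1098·0.06 = 0.031616 + 0.00033 + 0.11408 + 0.006588 = 0.152614.
P(L | S) = 0.152614 / 0.74 = 0.206235…

P(L|S) ≈ 0.2062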